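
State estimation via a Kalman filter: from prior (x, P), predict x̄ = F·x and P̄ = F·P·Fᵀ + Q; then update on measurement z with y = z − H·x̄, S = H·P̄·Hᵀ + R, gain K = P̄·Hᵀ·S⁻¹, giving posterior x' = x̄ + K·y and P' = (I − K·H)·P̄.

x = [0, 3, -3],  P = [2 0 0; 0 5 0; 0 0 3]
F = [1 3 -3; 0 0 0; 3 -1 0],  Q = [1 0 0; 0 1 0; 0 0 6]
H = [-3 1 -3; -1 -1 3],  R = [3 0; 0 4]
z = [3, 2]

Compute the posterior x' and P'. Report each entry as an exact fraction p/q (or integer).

x' = [-348180/307021, -3279/307021, 58533/307021]
P' = [133347/307021 486/307021 -56709/307021; 486/307021 305814/307021 101040/307021; -56709/307021 101040/307021 115721/307021]

x̄ = F·x = [18, 0, -3]
P̄ = F·P·Fᵀ + Q = [75 0 -9; 0 1 0; -9 0 29]
y = z − H·x̄ = [48, 29]
S = H·P̄·Hᵀ + R = [778 17; 17 395]
K = P̄·Hᵀ·S⁻¹ = [-76476/307021 -75990/307021; 412/307021 -795/307021; -25332/307021 75708/307021]
x' = x̄ + K·y = [-348180/307021, -3279/307021, 58533/307021]
P' = (I − K·H)·P̄ = [133347/307021 486/307021 -56709/307021; 486/307021 305814/307021 101040/307021; -56709/307021 101040/307021 115721/307021]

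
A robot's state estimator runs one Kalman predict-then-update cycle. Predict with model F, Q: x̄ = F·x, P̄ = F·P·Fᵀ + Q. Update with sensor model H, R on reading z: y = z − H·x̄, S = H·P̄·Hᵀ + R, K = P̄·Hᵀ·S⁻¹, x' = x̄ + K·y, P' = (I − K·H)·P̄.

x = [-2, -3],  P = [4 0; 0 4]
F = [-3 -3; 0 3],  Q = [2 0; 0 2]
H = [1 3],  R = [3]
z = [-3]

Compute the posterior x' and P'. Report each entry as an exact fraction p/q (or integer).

x̄ = F·x = [15, -9]
P̄ = F·P·Fᵀ + Q = [74 -36; -36 38]
y = z − H·x̄ = [9]
S = H·P̄·Hᵀ + R = [203]
K = P̄·Hᵀ·S⁻¹ = [-34/203; 78/203]
x' = x̄ + K·y = [2739/203, -1125/203]
P' = (I − K·H)·P̄ = [13866/203 -4656/203; -4656/203 1630/203]

x' = [2739/203, -1125/203]
P' = [13866/203 -4656/203; -4656/203 1630/203]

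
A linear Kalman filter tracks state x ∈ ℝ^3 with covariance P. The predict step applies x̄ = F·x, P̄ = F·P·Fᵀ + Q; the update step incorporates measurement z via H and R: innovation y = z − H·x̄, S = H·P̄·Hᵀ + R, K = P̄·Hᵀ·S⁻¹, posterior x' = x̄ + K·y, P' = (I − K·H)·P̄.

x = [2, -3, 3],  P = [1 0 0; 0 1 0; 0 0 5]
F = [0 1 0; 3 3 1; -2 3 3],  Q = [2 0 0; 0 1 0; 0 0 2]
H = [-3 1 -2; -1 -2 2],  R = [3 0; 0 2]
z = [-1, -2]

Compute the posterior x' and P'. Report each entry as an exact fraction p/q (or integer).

x' = [-573/794, 16407/3176, 12469/3176]
P' = [303/397 -3675/1588 -3297/1588; -3675/1588 70209/6352 60483/6352; -3297/1588 60483/6352 54153/6352]

x̄ = F·x = [-3, 0, -4]
P̄ = F·P·Fᵀ + Q = [3 3 3; 3 24 18; 3 18 60]
y = z − H·x̄ = [-18, 3]
S = H·P̄·Hᵀ + R = [240 -168; -168 197]
K = P̄·Hᵀ·S⁻¹ = [-239/1588 -57/397; -2219/6352 -297/794; -2753/6352 33/794]
x' = x̄ + K·y = [-573/794, 16407/3176, 12469/3176]
P' = (I − K·H)·P̄ = [303/397 -3675/1588 -3297/1588; -3675/1588 70209/6352 60483/6352; -3297/1588 60483/6352 54153/6352]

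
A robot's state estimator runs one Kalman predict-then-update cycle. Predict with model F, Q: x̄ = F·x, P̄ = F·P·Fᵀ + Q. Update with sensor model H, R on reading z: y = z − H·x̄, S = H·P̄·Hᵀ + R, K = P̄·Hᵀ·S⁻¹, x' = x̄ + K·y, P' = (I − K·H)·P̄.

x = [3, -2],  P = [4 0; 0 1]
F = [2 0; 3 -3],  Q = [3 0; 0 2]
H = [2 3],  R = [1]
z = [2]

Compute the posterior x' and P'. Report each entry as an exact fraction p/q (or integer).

x' = [-661/394, 1425/788]
P' = [718/197 -939/394; -939/394 1315/788]

x̄ = F·x = [6, 15]
P̄ = F·P·Fᵀ + Q = [19 24; 24 47]
y = z − H·x̄ = [-55]
S = H·P̄·Hᵀ + R = [788]
K = P̄·Hᵀ·S⁻¹ = [55/394; 189/788]
x' = x̄ + K·y = [-661/394, 1425/788]
P' = (I − K·H)·P̄ = [718/197 -939/394; -939/394 1315/788]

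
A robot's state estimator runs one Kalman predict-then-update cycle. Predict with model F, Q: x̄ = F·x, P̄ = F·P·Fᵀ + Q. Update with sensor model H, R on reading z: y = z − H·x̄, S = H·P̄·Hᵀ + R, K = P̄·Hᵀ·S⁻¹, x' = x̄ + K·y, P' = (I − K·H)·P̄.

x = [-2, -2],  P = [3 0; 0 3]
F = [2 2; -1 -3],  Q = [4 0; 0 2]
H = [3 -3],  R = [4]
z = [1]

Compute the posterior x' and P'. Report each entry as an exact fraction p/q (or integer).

x̄ = F·x = [-8, 8]
P̄ = F·P·Fᵀ + Q = [28 -24; -24 32]
y = z − H·x̄ = [49]
S = H·P̄·Hᵀ + R = [976]
K = P̄·Hᵀ·S⁻¹ = [39/244; -21/122]
x' = x̄ + K·y = [-41/244, -53/122]
P' = (I − K·H)·P̄ = [187/61 174/61; 174/61 188/61]

x' = [-41/244, -53/122]
P' = [187/61 174/61; 174/61 188/61]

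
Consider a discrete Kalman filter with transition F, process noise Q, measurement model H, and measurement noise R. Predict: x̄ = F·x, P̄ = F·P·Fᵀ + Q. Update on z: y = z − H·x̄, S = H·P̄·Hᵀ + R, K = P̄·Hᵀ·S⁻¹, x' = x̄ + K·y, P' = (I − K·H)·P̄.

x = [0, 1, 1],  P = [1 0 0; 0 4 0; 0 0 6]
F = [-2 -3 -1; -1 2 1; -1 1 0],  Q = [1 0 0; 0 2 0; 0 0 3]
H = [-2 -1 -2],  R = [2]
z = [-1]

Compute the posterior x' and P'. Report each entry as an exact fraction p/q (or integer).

x̄ = F·x = [-4, 3, 1]
P̄ = F·P·Fᵀ + Q = [47 -28 -10; -28 25 9; -10 9 8]
y = z − H·x̄ = [-4]
S = H·P̄·Hᵀ + R = [91]
K = P̄·Hᵀ·S⁻¹ = [-46/91; 1/7; -5/91]
x' = x̄ + K·y = [-180/91, 17/7, 111/91]
P' = (I − K·H)·P̄ = [2161/91 -150/7 -1140/91; -150/7 162/7 68/7; -1140/91 68/7 703/91]

x' = [-180/91, 17/7, 111/91]
P' = [2161/91 -150/7 -1140/91; -150/7 162/7 68/7; -1140/91 68/7 703/91]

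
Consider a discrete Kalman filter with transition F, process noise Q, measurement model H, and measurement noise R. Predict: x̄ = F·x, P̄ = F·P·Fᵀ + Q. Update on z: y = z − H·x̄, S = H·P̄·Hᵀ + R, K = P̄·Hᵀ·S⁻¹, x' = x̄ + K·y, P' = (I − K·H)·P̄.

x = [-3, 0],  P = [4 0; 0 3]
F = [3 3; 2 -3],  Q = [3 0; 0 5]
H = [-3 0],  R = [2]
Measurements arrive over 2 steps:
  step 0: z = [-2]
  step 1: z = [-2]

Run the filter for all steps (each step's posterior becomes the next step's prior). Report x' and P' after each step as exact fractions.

step 0: x̄ = F·x = [-9, -6]
step 0: P̄ = F·P·Fᵀ + Q = [66 -3; -3 48]
step 0: y = z − H·x̄ = [-29]
step 0: S = H·P̄·Hᵀ + R = [596]
step 0: K = P̄·Hᵀ·S⁻¹ = [-99/298; 9/596]
step 0: x' = x̄ + K·y = [189/298, -3837/596]
step 0: P' = (I − K·H)·P̄ = [33/149 -3/298; -3/298 28527/596]
step 1: x̄ = F·x = [-10377/596, 12267/596]
step 1: P̄ = F·P·Fᵀ + Q = [259611/596 -255933/596; -255933/596 260323/596]
step 1: y = z − H·x̄ = [-32323/596]
step 1: S = H·P̄·Hᵀ + R = [2337691/596]
step 1: K = P̄·Hᵀ·S⁻¹ = [-778833/2337691; 767799/2337691]
step 1: x' = x̄ + K·y = [1536912/2337691, 6474645/2337691]
step 1: P' = (I − K·H)·P̄ = [519222/2337691 -511866/2337691; -511866/2337691 31945352/2337691]

step 0: x' = [189/298, -3837/596], P' = [33/149 -3/298; -3/298 28527/596]
step 1: x' = [1536912/2337691, 6474645/2337691], P' = [519222/2337691 -511866/2337691; -511866/2337691 31945352/2337691]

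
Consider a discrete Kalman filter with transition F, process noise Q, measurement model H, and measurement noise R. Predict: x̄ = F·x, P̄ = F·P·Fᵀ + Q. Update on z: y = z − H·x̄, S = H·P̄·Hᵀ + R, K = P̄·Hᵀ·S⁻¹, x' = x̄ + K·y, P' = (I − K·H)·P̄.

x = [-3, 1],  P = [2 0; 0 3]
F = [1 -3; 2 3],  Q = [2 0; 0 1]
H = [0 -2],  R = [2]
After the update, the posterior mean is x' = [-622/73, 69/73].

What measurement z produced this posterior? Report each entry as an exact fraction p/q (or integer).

x̄ = F·x = [-6, -3]
P̄ = F·P·Fᵀ + Q = [31 -23; -23 36]
S = H·P̄·Hᵀ + R = [146]
K = P̄·Hᵀ·S⁻¹ = [23/73; -36/73]
x' − x̄ = [-184/73, 288/73] = K·y
y = (KᵀK)⁻¹·Kᵀ·(x' − x̄) = [-8]
z = y + H·x̄ = [-8] + [6] = [-2]

z = [-2]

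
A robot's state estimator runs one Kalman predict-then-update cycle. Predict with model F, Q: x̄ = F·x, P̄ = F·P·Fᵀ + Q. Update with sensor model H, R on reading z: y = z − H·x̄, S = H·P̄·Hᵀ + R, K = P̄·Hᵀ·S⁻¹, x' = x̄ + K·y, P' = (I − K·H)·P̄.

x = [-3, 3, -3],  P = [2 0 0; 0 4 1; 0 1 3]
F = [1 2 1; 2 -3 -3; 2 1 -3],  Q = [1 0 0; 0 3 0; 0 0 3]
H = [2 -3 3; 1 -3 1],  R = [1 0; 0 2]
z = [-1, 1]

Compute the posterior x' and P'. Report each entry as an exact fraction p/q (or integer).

x̄ = F·x = [0, -6, 6]
P̄ = F·P·Fᵀ + Q = [26 -38 -2; -38 92 29; -2 29 36]
y = z − H·x̄ = [-37, -23]
S = H·P̄·Hᵀ + R = [1167 972; 972 942]
K = P̄·Hᵀ·S⁻¹ = [2764/25755 307/8585; 913/5151 -1667/3434; 2251/5151 -5225/10302]
x' = x̄ + K·y = [-123451/25755, -14351/10302, 15413/10302]
P' = (I − K·H)·P̄ = [100292/25755 3251/5151 -9937/5151; 3251/5151 6389/10302 2663/10302; -9937/5151 2663/10302 17413/10302]

x' = [-123451/25755, -14351/10302, 15413/10302]
P' = [100292/25755 3251/5151 -9937/5151; 3251/5151 6389/10302 2663/10302; -9937/5151 2663/10302 17413/10302]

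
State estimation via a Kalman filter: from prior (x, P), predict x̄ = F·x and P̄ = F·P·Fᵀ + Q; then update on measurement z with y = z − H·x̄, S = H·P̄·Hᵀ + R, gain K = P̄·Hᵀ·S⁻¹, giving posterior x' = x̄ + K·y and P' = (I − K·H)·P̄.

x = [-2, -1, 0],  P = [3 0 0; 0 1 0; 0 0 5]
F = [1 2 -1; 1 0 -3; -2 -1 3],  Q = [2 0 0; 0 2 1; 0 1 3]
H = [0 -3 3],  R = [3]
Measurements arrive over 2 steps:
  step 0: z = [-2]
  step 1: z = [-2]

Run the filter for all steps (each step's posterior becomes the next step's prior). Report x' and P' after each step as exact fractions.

step 0: x̄ = F·x = [-4, -2, 5]
step 0: P̄ = F·P·Fᵀ + Q = [14 18 -23; 18 50 -50; -23 -50 61]
step 0: y = z − H·x̄ = [-23]
step 0: S = H·P̄·Hᵀ + R = [1902]
step 0: K = P̄·Hᵀ·S⁻¹ = [-41/634; -50/317; 111/634]
step 0: x' = x̄ + K·y = [-1593/634, 516/317, 617/634]
step 0: P' = (I − K·H)·P̄ = [3833/634 -444/317 -929/634; -444/317 850/317 800/317; -929/634 800/317 1711/634]
step 1: x̄ = F·x = [-73/317, -1722/317, 4005/634]
step 1: P̄ = F·P·Fᵀ + Q = [2759/317 653/317 -2602/317; 653/317 13037/317 -12552/317; -2602/317 -12552/317 32329/634]
step 1: y = z − H·x̄ = [-23615/634]
step 1: S = H·P̄·Hᵀ + R = [979401/634]
step 1: K = P̄·Hᵀ·S⁻¹ = [-6510/326467; -51178/326467; 57433/326467]
step 1: x' = x̄ + K·y = [167302/326467, 132833/326467, -76940/326467]
step 1: P' = (I − K·H)·P̄ = [2640859/326467 -904007/326467 -910517/326467; -904007/326467 1032709/326467 981531/326467; -910517/326467 981531/326467 1038964/326467]

step 0: x' = [-1593/634, 516/317, 617/634], P' = [3833/634 -444/317 -929/634; -444/317 850/317 800/317; -929/634 800/317 1711/634]
step 1: x' = [167302/326467, 132833/326467, -76940/326467], P' = [2640859/326467 -904007/326467 -910517/326467; -904007/326467 1032709/326467 981531/326467; -910517/326467 981531/326467 1038964/326467]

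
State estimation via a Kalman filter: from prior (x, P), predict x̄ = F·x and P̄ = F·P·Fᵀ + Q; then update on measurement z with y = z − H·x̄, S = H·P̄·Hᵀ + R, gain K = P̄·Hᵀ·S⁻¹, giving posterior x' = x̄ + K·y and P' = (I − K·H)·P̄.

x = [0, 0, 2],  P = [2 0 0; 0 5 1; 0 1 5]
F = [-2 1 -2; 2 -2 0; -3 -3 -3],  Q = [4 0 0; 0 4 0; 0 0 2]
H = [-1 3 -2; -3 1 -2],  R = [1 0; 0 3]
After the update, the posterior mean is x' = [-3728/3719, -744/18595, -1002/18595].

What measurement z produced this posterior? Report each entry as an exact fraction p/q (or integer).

z = [1, 3]

x̄ = F·x = [-4, 0, -6]
P̄ = F·P·Fᵀ + Q = [33 -14 30; -14 32 24; 30 24 128]
S = H·P̄·Hᵀ + R = [750 895; 895 1192]
K = P̄·Hᵀ·S⁻¹ = [-1217/18595 -357/3719; 50634/92975 -7198/18595; 33102/92975 -9994/18595]
x' − x̄ = [11148/3719, -744/18595, 110568/18595] = K·y
y = (KᵀK)⁻¹·Kᵀ·(x' − x̄) = [-15, -21]
z = y + H·x̄ = [-15, -21] + [16, 24] = [1, 3]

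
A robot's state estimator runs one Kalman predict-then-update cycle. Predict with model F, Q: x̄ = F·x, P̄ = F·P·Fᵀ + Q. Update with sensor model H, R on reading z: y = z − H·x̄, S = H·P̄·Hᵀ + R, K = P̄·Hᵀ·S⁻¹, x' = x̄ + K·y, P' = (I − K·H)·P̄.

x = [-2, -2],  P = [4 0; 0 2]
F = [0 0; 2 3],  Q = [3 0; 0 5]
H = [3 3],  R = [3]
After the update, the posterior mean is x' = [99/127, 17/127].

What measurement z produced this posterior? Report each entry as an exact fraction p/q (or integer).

z = [3]

x̄ = F·x = [0, -10]
P̄ = F·P·Fᵀ + Q = [3 0; 0 39]
S = H·P̄·Hᵀ + R = [381]
K = P̄·Hᵀ·S⁻¹ = [3/127; 39/127]
x' − x̄ = [99/127, 1287/127] = K·y
y = (KᵀK)⁻¹·Kᵀ·(x' − x̄) = [33]
z = y + H·x̄ = [33] + [-30] = [3]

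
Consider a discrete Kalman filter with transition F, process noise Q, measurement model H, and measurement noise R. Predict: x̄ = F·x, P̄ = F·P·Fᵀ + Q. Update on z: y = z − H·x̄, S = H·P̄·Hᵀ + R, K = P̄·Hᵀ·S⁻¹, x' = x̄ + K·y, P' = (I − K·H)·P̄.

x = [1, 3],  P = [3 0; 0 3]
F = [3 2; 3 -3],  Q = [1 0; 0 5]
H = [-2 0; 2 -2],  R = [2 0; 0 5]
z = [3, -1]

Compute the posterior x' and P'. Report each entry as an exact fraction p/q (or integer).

x̄ = F·x = [9, -6]
P̄ = F·P·Fᵀ + Q = [40 9; 9 59]
y = z − H·x̄ = [21, -31]
S = H·P̄·Hᵀ + R = [162 -124; -124 329]
K = P̄·Hᵀ·S⁻¹ = [-9316/18961 62/18961; -9161/18961 -9216/18961]
x' = x̄ + K·y = [-26909/18961, -20451/18961]
P' = (I − K·H)·P̄ = [9316/18961 9161/18961; 9161/18961 32201/18961]

x' = [-26909/18961, -20451/18961]
P' = [9316/18961 9161/18961; 9161/18961 32201/18961]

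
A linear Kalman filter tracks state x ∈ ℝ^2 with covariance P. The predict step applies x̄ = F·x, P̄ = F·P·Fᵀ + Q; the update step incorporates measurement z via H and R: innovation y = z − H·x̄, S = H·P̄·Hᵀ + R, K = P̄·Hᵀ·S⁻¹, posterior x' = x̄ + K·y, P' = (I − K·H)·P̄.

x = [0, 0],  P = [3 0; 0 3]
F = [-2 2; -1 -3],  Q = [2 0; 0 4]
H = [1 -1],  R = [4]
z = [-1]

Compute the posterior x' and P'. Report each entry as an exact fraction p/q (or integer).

x' = [-19/44, 23/44]
P' = [211/22 173/22; 173/22 219/22]

x̄ = F·x = [0, 0]
P̄ = F·P·Fᵀ + Q = [26 -12; -12 34]
y = z − H·x̄ = [-1]
S = H·P̄·Hᵀ + R = [88]
K = P̄·Hᵀ·S⁻¹ = [19/44; -23/44]
x' = x̄ + K·y = [-19/44, 23/44]
P' = (I − K·H)·P̄ = [211/22 173/22; 173/22 219/22]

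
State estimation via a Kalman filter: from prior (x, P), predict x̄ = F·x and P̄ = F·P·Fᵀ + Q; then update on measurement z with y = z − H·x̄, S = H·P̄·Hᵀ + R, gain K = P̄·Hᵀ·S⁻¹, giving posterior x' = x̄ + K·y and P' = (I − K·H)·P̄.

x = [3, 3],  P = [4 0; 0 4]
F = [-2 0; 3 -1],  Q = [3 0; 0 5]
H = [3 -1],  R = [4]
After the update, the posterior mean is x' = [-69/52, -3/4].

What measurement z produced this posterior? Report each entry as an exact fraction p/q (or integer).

z = [-3]

x̄ = F·x = [-6, 6]
P̄ = F·P·Fᵀ + Q = [19 -24; -24 45]
S = H·P̄·Hᵀ + R = [364]
K = P̄·Hᵀ·S⁻¹ = [81/364; -9/28]
x' − x̄ = [243/52, -27/4] = K·y
y = (KᵀK)⁻¹·Kᵀ·(x' − x̄) = [21]
z = y + H·x̄ = [21] + [-24] = [-3]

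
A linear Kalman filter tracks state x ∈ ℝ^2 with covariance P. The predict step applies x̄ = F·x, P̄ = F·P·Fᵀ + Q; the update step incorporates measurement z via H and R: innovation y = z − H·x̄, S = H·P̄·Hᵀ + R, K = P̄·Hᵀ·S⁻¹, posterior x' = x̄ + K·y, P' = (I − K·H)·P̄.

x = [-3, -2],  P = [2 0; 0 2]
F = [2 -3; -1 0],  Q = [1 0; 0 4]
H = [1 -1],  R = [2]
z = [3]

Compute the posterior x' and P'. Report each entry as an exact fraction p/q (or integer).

x' = [186/43, 69/43]
P' = [200/43 138/43; 138/43 158/43]

x̄ = F·x = [0, 3]
P̄ = F·P·Fᵀ + Q = [27 -4; -4 6]
y = z − H·x̄ = [6]
S = H·P̄·Hᵀ + R = [43]
K = P̄·Hᵀ·S⁻¹ = [31/43; -10/43]
x' = x̄ + K·y = [186/43, 69/43]
P' = (I − K·H)·P̄ = [200/43 138/43; 138/43 158/43]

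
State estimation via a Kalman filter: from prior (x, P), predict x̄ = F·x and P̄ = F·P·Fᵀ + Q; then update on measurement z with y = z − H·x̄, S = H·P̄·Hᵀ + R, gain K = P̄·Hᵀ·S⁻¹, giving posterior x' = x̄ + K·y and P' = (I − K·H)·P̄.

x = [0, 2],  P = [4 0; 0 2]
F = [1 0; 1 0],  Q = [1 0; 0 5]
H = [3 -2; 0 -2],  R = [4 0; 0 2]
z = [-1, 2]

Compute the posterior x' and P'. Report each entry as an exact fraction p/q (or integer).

x' = [-561/631, -588/631]
P' = [368/631 190/631; 190/631 297/631]

x̄ = F·x = [0, 0]
P̄ = F·P·Fᵀ + Q = [5 4; 4 9]
y = z − H·x̄ = [-1, 2]
S = H·P̄·Hᵀ + R = [37 12; 12 38]
K = P̄·Hᵀ·S⁻¹ = [181/631 -190/631; -6/631 -297/631]
x' = x̄ + K·y = [-561/631, -588/631]
P' = (I − K·H)·P̄ = [368/631 190/631; 190/631 297/631]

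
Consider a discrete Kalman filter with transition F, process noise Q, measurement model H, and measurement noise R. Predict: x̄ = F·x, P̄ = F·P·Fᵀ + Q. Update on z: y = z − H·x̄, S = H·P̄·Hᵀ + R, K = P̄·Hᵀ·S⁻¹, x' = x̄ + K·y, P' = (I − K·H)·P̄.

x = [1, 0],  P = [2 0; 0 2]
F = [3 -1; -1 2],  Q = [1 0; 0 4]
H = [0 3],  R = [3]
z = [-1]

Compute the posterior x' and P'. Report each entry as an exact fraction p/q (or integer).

x̄ = F·x = [3, -1]
P̄ = F·P·Fᵀ + Q = [21 -10; -10 14]
y = z − H·x̄ = [2]
S = H·P̄·Hᵀ + R = [129]
K = P̄·Hᵀ·S⁻¹ = [-10/43; 14/43]
x' = x̄ + K·y = [109/43, -15/43]
P' = (I − K·H)·P̄ = [603/43 -10/43; -10/43 14/43]

x' = [109/43, -15/43]
P' = [603/43 -10/43; -10/43 14/43]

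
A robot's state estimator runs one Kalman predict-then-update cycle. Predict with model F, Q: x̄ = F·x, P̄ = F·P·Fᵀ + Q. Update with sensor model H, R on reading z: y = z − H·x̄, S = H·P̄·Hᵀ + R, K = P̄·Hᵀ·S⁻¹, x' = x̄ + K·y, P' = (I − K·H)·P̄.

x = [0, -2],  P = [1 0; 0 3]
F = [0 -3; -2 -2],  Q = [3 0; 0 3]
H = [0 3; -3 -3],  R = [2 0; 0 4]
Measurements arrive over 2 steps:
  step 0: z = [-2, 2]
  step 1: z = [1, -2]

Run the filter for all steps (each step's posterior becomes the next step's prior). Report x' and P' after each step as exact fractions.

step 0: x' = [39/791, -3673/5537], P' = [69/113 -153/791; -153/791 1145/5537]
step 1: x' = [3026973/6124607, 1885193/6124607], P' = [3538500/6124607 -1141836/6124607; -1141836/6124607 1248200/6124607]

step 0: x̄ = F·x = [6, 4]
step 0: P̄ = F·P·Fᵀ + Q = [30 18; 18 19]
step 0: y = z − H·x̄ = [-14, 32]
step 0: S = H·P̄·Hᵀ + R = [173 -333; -333 769]
step 0: K = P̄·Hᵀ·S⁻¹ = [-459/1582 -495/1582; 3435/11074 -111/11074]
step 0: x' = x̄ + K·y = [39/791, -3673/5537]
step 0: P' = (I − K·H)·P̄ = [69/113 -153/791; -153/791 1145/5537]
step 1: x̄ = F·x = [11019/5537, 6800/5537]
step 1: P̄ = F·P·Fᵀ + Q = [26916/5537 444/5537; 444/5537 26147/5537]
step 1: y = z − H·x̄ = [-14863/5537, 42383/5537]
step 1: S = H·P̄·Hᵀ + R = [246397/5537 -239319/5537; -239319/5537 507707/5537]
step 1: K = P̄·Hᵀ·S⁻¹ = [-1712754/6124607 -1797498/6124607; 1872300/6124607 -79773/6124607]
step 1: x' = x̄ + K·y = [3026973/6124607, 1885193/6124607]
step 1: P' = (I − K·H)·P̄ = [3538500/6124607 -1141836/6124607; -1141836/6124607 1248200/6124607]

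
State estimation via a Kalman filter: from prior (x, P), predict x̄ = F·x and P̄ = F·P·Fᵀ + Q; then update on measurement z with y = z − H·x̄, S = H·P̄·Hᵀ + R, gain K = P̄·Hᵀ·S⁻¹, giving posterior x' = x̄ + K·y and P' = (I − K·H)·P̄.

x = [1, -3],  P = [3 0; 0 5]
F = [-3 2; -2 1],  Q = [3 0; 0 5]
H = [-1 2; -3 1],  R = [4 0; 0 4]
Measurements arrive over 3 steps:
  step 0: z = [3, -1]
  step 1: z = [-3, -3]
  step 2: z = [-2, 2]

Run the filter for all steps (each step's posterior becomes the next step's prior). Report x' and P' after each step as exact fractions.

step 0: x̄ = F·x = [-9, -5]
step 0: P̄ = F·P·Fᵀ + Q = [50 28; 28 22]
step 0: y = z − H·x̄ = [4, -23]
step 0: S = H·P̄·Hᵀ + R = [30 -2; -2 308]
step 0: K = P̄·Hᵀ·S⁻¹ = [401/2309 -912/2309; 1201/2309 -457/2309]
step 0: x' = x̄ + K·y = [1799/2309, 3770/2309]
step 0: P' = (I − K·H)·P̄ = [1780/2309 1692/2309; 1692/2309 3248/2309]
step 1: x̄ = F·x = [2143/2309, 172/2309]
step 1: P̄ = F·P·Fᵀ + Q = [15635/2309 5332/2309; 5332/2309 15145/2309]
step 1: y = z − H·x̄ = [-5128/2309, -670/2309]
step 1: S = H·P̄·Hᵀ + R = [64123/2309 39871/2309; 39871/2309 133104/2309]
step 1: K = P̄·Hᵀ·S⁻¹ = [431311/3007939 -1068682/3007939; 1453417/3007939 -454599/3007939]
step 1: x' = x̄ + K·y = [2143901/3007939, -2871882/3007939]
step 1: P' = (I − K·H)·P̄ = [2054940/3007939 1890092/3007939; 1890092/3007939 3851880/3007939]
step 2: x̄ = F·x = [-12175467/3007939, -7159684/3007939]
step 2: P̄ = F·P·Fᵀ + Q = [20244693/3007939 6802756/3007939; 6802756/3007939 19550967/3007939]
step 2: y = z − H·x̄ = [-3871977/3007939, -23350839/3007939]
step 2: S = H·P̄·Hᵀ + R = [83269293/3007939 52216721/3007939; 52216721/3007939 172968424/3007939]
step 2: K = P̄·Hᵀ·S⁻¹ = [554448801/3881851469 -1377736342/3881851469; 1872213287/3881851469 -584434729/3881851469]
step 2: x' = x̄ + K·y = [-5731122858/3881851469, -7112828876/3881851469]
step 2: P' = (I − K·H)·P̄ = [2647937188/3881851469 2432866196/3881851469; 2432866196/3881851469 4960859672/3881851469]

step 0: x' = [1799/2309, 3770/2309], P' = [1780/2309 1692/2309; 1692/2309 3248/2309]
step 1: x' = [2143901/3007939, -2871882/3007939], P' = [2054940/3007939 1890092/3007939; 1890092/3007939 3851880/3007939]
step 2: x' = [-5731122858/3881851469, -7112828876/3881851469], P' = [2647937188/3881851469 2432866196/3881851469; 2432866196/3881851469 4960859672/3881851469]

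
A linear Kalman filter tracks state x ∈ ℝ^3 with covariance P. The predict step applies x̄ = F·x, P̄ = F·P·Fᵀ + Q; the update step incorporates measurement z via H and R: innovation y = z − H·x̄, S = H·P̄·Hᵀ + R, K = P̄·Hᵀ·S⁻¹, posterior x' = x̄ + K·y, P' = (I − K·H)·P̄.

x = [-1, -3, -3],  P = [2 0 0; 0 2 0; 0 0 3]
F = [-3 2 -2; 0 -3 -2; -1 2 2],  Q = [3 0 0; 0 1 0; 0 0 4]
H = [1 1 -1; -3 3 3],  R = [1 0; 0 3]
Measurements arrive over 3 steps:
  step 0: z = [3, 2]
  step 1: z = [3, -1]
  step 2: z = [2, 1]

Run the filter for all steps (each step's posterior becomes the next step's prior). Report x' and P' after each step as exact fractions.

step 0: x' = [11142/16805, 33072/16805, -9847/16805], P' = [117109/16805 -1326/16805 114106/16805; -1326/16805 5539/16805 -4104/16805; 114106/16805 -4104/16805 116674/16805]
step 1: x' = [665411812/224680561, 214664182/224680561, 310053084/224680561], P' = [910371548/224680561 23538548/224680561 849978519/224680561; 23538548/224680561 70798632/224680561 -12951328/224680561; 849978519/224680561 -12951328/224680561 864178569/224680561]
step 2: x' = [-77430097881/1698706290581, 1636850643323/1698706290581, -1375093217342/1698706290581], P' = [6755311487499/1698706290581 179114642008/1698706290581 6305182518360/1698706290581; 179114642008/1698706290581 534984007081/1698706290581 -96594936218/1698706290581; 6305182518360/1698706290581 -96594936218/1698706290581 6418515153240/1698706290581]

step 0: x̄ = F·x = [3, 15, -11]
step 0: P̄ = F·P·Fᵀ + Q = [41 0 2; 0 31 -24; 2 -24 26]
step 0: y = z − H·x̄ = [-26, -1]
step 0: S = H·P̄·Hᵀ + R = [143 -96; -96 417]
step 0: K = P̄·Hᵀ·S⁻¹ = [1677/16805 -4329/16805; 8317/16805 2761/16805; -6672/16805 -1536/16805]
step 0: x' = x̄ + K·y = [11142/16805, 33072/16805, -9847/16805]
step 0: P' = (I − K·H)·P̄ = [117109/16805 -1326/16805 114106/16805; -1326/16805 5539/16805 -4104/16805; 114106/16805 -4104/16805 116674/16805]
step 1: x̄ = F·x = [52412/16805, -79522/16805, 35308/16805]
step 1: P̄ = F·P·Fᵀ + Q = [3011264/16805 1097956/16805 -539029/16805; 1097956/16805 484104/16805 -234656/16805; -539029/16805 -234656/16805 189229/16805]
step 1: y = z − H·x̄ = [112833/16805, 273073/16805]
step 1: S = H·P̄·Hᵀ + R = [7444684/16805 -11383341/16805; -11383341/16805 18927294/16805]
step 1: K = P̄·Hᵀ·S⁻¹ = [83931577/224680561 -36854481/224680561; 107288508/224680561 34308756/224680561; -27151378/224680561 1248722/224680561]
step 1: x' = x̄ + K·y = [665411812/224680561, 214664182/224680561, 310053084/224680561]
step 1: P' = (I − K·H)·P̄ = [910371548/224680561 23538548/224680561 849978519/224680561; 23538548/224680561 70798632/224680561 -12951328/224680561; 849978519/224680561 -12951328/224680561 864178569/224680561]
step 2: x̄ = F·x = [-2187013240/224680561, -1264098714/224680561, 384022720/224680561]
step 2: P̄ = F·P·Fᵀ + Q = [22628184695/224680561 8317737874/224680561 -4030627564/224680561; 8317737874/224680561 4163166589/224680561 -1981420106/224680561; -4030627564/224680561 -1981420106/224680561 1951323704/224680561]
step 2: y = z − H·x̄ = [612070828/32097223, -3696131177/224680561]
step 2: S = H·P̄·Hᵀ + R = [8232418091/32097223 -12204684402/32097223; -12204684402/32097223 146524569087/224680561]
step 2: K = P̄·Hᵀ·S⁻¹ = [629243611147/1698706290581 -271014327131/1698706290581; 810693585307/1698706290581 259274428855/1698706290581; -209927571098/1698706290581 16737698662/1698706290581]
step 2: x' = x̄ + K·y = [-77430097881/1698706290581, 1636850643323/1698706290581, -1375093217342/1698706290581]
step 2: P' = (I − K·H)·P̄ = [6755311487499/1698706290581 179114642008/1698706290581 6305182518360/1698706290581; 179114642008/1698706290581 534984007081/1698706290581 -96594936218/1698706290581; 6305182518360/1698706290581 -96594936218/1698706290581 6418515153240/1698706290581]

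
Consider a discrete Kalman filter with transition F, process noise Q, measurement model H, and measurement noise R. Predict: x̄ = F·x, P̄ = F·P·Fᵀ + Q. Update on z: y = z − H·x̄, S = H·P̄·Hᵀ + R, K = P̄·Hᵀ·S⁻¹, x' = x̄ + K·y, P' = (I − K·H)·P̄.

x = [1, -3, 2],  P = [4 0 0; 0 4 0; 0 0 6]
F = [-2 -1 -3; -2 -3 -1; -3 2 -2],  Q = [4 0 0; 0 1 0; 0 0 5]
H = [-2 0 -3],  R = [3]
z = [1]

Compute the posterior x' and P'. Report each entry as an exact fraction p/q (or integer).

x' = [553/139, 1207/139, -419/139]
P' = [2730/139 3066/139 -1794/139; 3066/139 20507/417 -6100/417; -1794/139 -6100/417 14699/1668]

x̄ = F·x = [-5, 5, -13]
P̄ = F·P·Fᵀ + Q = [78 46 52; 46 59 12; 52 12 81]
y = z − H·x̄ = [-48]
S = H·P̄·Hᵀ + R = [1668]
K = P̄·Hᵀ·S⁻¹ = [-26/139; -32/417; -347/1668]
x' = x̄ + K·y = [553/139, 1207/139, -419/139]
P' = (I − K·H)·P̄ = [2730/139 3066/139 -1794/139; 3066/139 20507/417 -6100/417; -1794/139 -6100/417 14699/1668]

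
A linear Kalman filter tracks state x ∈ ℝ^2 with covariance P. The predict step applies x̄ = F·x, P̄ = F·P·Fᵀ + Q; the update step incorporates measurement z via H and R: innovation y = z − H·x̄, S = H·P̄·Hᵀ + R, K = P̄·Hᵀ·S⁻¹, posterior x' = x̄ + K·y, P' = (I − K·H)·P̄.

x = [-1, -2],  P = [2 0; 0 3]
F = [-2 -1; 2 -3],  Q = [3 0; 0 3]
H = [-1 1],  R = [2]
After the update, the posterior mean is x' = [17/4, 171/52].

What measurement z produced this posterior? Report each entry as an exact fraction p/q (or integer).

z = [-1]

x̄ = F·x = [4, 4]
P̄ = F·P·Fᵀ + Q = [14 1; 1 38]
S = H·P̄·Hᵀ + R = [52]
K = P̄·Hᵀ·S⁻¹ = [-1/4; 37/52]
x' − x̄ = [1/4, -37/52] = K·y
y = (KᵀK)⁻¹·Kᵀ·(x' − x̄) = [-1]
z = y + H·x̄ = [-1] + [0] = [-1]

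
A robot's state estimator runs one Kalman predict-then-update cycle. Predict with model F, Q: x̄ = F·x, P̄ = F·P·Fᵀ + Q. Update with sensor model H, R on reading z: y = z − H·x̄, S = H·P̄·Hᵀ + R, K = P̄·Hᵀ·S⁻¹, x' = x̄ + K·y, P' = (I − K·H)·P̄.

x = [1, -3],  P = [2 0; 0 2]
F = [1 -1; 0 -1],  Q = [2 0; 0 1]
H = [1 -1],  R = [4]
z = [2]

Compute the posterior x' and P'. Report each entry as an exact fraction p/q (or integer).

x̄ = F·x = [4, 3]
P̄ = F·P·Fᵀ + Q = [6 2; 2 3]
y = z − H·x̄ = [1]
S = H·P̄·Hᵀ + R = [9]
K = P̄·Hᵀ·S⁻¹ = [4/9; -1/9]
x' = x̄ + K·y = [40/9, 26/9]
P' = (I − K·H)·P̄ = [38/9 22/9; 22/9 26/9]

x' = [40/9, 26/9]
P' = [38/9 22/9; 22/9 26/9]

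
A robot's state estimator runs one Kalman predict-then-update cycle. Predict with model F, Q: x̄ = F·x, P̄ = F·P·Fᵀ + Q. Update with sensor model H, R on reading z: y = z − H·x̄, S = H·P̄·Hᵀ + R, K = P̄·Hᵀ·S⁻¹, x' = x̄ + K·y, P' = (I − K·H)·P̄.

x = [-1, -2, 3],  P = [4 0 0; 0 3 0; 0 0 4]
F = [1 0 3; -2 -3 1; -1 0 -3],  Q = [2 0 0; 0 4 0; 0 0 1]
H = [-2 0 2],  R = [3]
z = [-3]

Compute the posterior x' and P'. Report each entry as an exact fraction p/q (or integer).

x' = [484/655, 6741/655, -542/655]
P' = [614/655 -4/655 368/655; -4/655 33149/655 -28/655; 368/655 -28/655 611/655]

x̄ = F·x = [8, 11, -8]
P̄ = F·P·Fᵀ + Q = [42 4 -40; 4 51 -4; -40 -4 41]
y = z − H·x̄ = [29]
S = H·P̄·Hᵀ + R = [655]
K = P̄·Hᵀ·S⁻¹ = [-164/655; -16/655; 162/655]
x' = x̄ + K·y = [484/655, 6741/655, -542/655]
P' = (I − K·H)·P̄ = [614/655 -4/655 368/655; -4/655 33149/655 -28/655; 368/655 -28/655 611/655]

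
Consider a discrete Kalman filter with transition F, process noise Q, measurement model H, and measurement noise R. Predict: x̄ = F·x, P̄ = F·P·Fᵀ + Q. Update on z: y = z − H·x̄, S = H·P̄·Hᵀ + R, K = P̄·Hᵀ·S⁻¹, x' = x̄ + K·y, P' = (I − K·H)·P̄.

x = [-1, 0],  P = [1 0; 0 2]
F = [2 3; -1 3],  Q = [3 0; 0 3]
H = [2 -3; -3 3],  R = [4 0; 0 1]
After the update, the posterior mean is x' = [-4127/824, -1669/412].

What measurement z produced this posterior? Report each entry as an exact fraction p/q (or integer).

x̄ = F·x = [-2, 1]
P̄ = F·P·Fᵀ + Q = [25 16; 16 22]
S = H·P̄·Hᵀ + R = [110 -108; -108 136]
K = P̄·Hᵀ·S⁻¹ = [-661/824 -1377/1648; -335/412 -423/824]
x' − x̄ = [-2479/824, -2081/412] = K·y
y = (KᵀK)⁻¹·Kᵀ·(x' − x̄) = [10, -6]
z = y + H·x̄ = [10, -6] + [-7, 9] = [3, 3]

z = [3, 3]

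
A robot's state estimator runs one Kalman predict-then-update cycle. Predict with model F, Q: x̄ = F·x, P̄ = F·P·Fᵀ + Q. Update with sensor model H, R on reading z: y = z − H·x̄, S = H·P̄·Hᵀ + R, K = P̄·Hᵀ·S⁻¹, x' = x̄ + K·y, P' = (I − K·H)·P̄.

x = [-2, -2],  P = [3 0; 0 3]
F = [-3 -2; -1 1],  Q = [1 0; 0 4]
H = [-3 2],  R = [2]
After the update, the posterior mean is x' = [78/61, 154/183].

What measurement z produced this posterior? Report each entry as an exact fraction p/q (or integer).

x̄ = F·x = [10, 0]
P̄ = F·P·Fᵀ + Q = [40 3; 3 10]
S = H·P̄·Hᵀ + R = [366]
K = P̄·Hᵀ·S⁻¹ = [-19/61; 11/366]
x' − x̄ = [-532/61, 154/183] = K·y
y = (KᵀK)⁻¹·Kᵀ·(x' − x̄) = [28]
z = y + H·x̄ = [28] + [-30] = [-2]

z = [-2]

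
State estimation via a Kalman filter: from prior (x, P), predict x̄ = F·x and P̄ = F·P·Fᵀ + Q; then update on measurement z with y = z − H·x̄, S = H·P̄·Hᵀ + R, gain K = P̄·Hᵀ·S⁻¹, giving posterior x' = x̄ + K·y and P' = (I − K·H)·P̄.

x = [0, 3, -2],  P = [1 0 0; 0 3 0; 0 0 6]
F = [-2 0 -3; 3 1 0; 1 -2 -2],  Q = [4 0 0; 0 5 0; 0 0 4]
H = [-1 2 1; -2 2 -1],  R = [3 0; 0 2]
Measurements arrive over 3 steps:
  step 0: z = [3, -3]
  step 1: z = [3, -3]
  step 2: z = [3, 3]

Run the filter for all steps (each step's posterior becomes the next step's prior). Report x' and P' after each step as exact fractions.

step 0: x̄ = F·x = [6, 3, -2]
step 0: P̄ = F·P·Fᵀ + Q = [62 -6 34; -6 17 -3; 34 -3 41]
step 0: y = z − H·x̄ = [5, 1]
step 0: S = H·P̄·Hᵀ + R = [118 153; 153 555]
step 0: K = P̄·Hᵀ·S⁻¹ = [1270/14027 -13940/42081; 4346/14027 121/42081; 6050/14027 -13723/42081]
step 0: x' = x̄ + K·y = [257596/42081, 191554/42081, -7135/42081]
step 0: P' = (I − K·H)·P̄ = [391622/42081 289604/42081 -176156/42081; 289604/42081 227042/42081 -125366/42081; -176156/42081 -125366/42081 129026/42081]
step 1: x̄ = F·x = [-493787/42081, 964342/42081, -111242/42081]
step 1: P̄ = F·P·Fᵀ + Q = [782174/42081 -967438/42081 220976/42081; -967438/42081 5699669/42081 580430/42081; 220976/42081 580430/42081 527498/42081]
step 1: y = z − H·x̄ = [-2184986/42081, -3153743/42081]
step 1: S = H·P̄·Hᵀ + R = [29984111/42081 29419178/42081; 29419178/42081 32840720/42081]
step 1: K = P̄·Hᵀ·S⁻¹ = [163211180/708227939 -226434997/708227939; 296985132/708227939 8998819/708227939; 252838315/708227939 -444736503/1416455878]
step 1: x' = x̄ + K·y = [185116658/708227939, 135111549/708227939, 3329742433/1416455878]
step 1: P' = (I − K·H)·P̄ = [2826957226/708227939 2129408806/708227939 -942226846/708227939; 2129408806/708227939 1824294863/708227939 -628225524/708227939; -942226846/708227939 -628225524/708227939 1072739147/708227939]
step 2: x̄ = F·x = [-10729693931/1416455878, 690461523/708227939, -3414848873/708227939]
step 2: P̄ = F·P·Fᵀ + Q = [12488670831/708227939 -10855842782/708227939 4588575664/708227939; -10855842782/708227939 43584502428/708227939 1095050046/708227939; 4588575664/708227939 1095050046/708227939 7473472990/708227939]
step 2: y = z − H·x̄ = [-2412474643/1416455878, -13400782033/708227939]
step 2: S = H·P̄·Hᵀ + R = [235051257334/708227939 252388359412/708227939; 252388359412/708227939 334003466632/708227939]
step 2: K = P̄·Hᵀ·S⁻¹ = [269284124737/1306787158806 -202053428981/653393579403; 1041781213975/2613574317612 112407995143/5227148635224; 314442946383/871191439204 -550650717525/1742382878408]
step 2: x' = x̄ + K·y = [-5422507804315/2613574317612, -144897134707/1306787158806, 118357092656/217797859801]
step 2: P' = (I − K·H)·P̄ = [5044119194027/1306787158806 1891499530046/653393579403 -285671091991/217797859801; 1891499530046/653393579403 6483936499405/2613574317612 -758843745567/871191439204; -285671091991/217797859801 -758843745567/871191439204 1318331962319/871191439204]

step 0: x' = [257596/42081, 191554/42081, -7135/42081], P' = [391622/42081 289604/42081 -176156/42081; 289604/42081 227042/42081 -125366/42081; -176156/42081 -125366/42081 129026/42081]
step 1: x' = [185116658/708227939, 135111549/708227939, 3329742433/1416455878], P' = [2826957226/708227939 2129408806/708227939 -942226846/708227939; 2129408806/708227939 1824294863/708227939 -628225524/708227939; -942226846/708227939 -628225524/708227939 1072739147/708227939]
step 2: x' = [-5422507804315/2613574317612, -144897134707/1306787158806, 118357092656/217797859801], P' = [5044119194027/1306787158806 1891499530046/653393579403 -285671091991/217797859801; 1891499530046/653393579403 6483936499405/2613574317612 -758843745567/871191439204; -285671091991/217797859801 -758843745567/871191439204 1318331962319/871191439204]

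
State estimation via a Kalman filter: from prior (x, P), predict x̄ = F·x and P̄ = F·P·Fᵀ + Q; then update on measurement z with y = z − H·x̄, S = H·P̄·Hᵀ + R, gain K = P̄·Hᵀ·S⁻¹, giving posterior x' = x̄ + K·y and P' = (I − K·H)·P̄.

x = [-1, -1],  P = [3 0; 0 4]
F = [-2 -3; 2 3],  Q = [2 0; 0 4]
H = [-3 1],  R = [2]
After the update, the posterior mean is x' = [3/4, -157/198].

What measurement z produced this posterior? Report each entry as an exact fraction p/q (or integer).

z = [-3]

x̄ = F·x = [5, -5]
P̄ = F·P·Fᵀ + Q = [50 -48; -48 52]
S = H·P̄·Hᵀ + R = [792]
K = P̄·Hᵀ·S⁻¹ = [-1/4; 49/198]
x' − x̄ = [-17/4, 833/198] = K·y
y = (KᵀK)⁻¹·Kᵀ·(x' − x̄) = [17]
z = y + H·x̄ = [17] + [-20] = [-3]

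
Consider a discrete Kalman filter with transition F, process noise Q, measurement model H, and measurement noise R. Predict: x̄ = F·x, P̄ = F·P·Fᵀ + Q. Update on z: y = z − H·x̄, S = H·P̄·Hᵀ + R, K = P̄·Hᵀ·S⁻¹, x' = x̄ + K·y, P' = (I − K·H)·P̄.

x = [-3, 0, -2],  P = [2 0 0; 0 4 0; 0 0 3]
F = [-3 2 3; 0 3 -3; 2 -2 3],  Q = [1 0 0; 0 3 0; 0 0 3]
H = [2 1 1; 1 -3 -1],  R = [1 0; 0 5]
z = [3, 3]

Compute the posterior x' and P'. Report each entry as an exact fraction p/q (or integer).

x' = [94881/19843, 83481/19843, -213861/19843]
P' = [262306/99215 353451/99215 -833207/99215; 353451/99215 617541/99215 -1306782/99215; -833207/99215 -1306782/99215 2964609/99215]

x̄ = F·x = [3, 6, -12]
P̄ = F·P·Fᵀ + Q = [62 -3 -1; -3 66 -51; -1 -51 54]
y = z − H·x̄ = [3, 6]
S = H·P̄·Hᵀ + R = [251 92; 92 429]
K = P̄·Hᵀ·S⁻¹ = [44856/99215 7032/99215; 17661/99215 -38478/99215; -8587/99215 24506/99215]
x' = x̄ + K·y = [94881/19843, 83481/19843, -213861/19843]
P' = (I − K·H)·P̄ = [262306/99215 353451/99215 -833207/99215; 353451/99215 617541/99215 -1306782/99215; -833207/99215 -1306782/99215 2964609/99215]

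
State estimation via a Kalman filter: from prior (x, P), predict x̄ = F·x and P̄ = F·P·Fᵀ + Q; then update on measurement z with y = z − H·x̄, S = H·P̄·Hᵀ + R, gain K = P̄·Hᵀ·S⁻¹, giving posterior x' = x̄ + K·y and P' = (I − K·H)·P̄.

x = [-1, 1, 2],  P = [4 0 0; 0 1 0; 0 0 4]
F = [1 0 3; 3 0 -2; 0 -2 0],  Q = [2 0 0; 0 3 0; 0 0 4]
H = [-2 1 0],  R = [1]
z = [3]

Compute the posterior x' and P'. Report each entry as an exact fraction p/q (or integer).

x' = [-35/17, -81/68, -2]
P' = [138/17 270/17 0; 270/17 8719/272 0; 0 0 8]

x̄ = F·x = [5, -7, -2]
P̄ = F·P·Fᵀ + Q = [42 -12 0; -12 55 0; 0 0 8]
y = z − H·x̄ = [20]
S = H·P̄·Hᵀ + R = [272]
K = P̄·Hᵀ·S⁻¹ = [-6/17; 79/272; 0]
x' = x̄ + K·y = [-35/17, -81/68, -2]
P' = (I − K·H)·P̄ = [138/17 270/17 0; 270/17 8719/272 0; 0 0 8]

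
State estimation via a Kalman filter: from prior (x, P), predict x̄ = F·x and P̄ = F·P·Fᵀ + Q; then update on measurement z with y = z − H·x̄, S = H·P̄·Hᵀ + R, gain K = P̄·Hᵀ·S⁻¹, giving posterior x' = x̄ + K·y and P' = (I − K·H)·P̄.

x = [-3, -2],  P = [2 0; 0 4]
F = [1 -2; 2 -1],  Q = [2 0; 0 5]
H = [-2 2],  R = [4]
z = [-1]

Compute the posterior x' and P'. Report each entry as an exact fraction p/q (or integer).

x̄ = F·x = [1, -4]
P̄ = F·P·Fᵀ + Q = [20 12; 12 17]
y = z − H·x̄ = [9]
S = H·P̄·Hᵀ + R = [56]
K = P̄·Hᵀ·S⁻¹ = [-2/7; 5/28]
x' = x̄ + K·y = [-11/7, -67/28]
P' = (I − K·H)·P̄ = [108/7 104/7; 104/7 213/14]

x' = [-11/7, -67/28]
P' = [108/7 104/7; 104/7 213/14]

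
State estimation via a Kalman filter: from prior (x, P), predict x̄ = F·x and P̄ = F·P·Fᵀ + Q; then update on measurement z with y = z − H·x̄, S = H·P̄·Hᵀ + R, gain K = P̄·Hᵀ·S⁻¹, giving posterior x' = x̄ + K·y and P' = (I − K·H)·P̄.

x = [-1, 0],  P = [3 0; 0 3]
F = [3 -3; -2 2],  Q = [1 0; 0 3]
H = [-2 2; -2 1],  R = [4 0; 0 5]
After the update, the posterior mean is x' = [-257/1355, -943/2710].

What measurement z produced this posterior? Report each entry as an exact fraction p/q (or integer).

x̄ = F·x = [-3, 2]
P̄ = F·P·Fᵀ + Q = [55 -36; -36 27]
S = H·P̄·Hᵀ + R = [620 490; 490 396]
K = P̄·Hᵀ·S⁻¹ = [-133/1355 -67/271; 693/2710 -18/271]
x' − x̄ = [3808/1355, -6363/2710] = K·y
y = (KᵀK)⁻¹·Kᵀ·(x' − x̄) = [-11, -7]
z = y + H·x̄ = [-11, -7] + [10, 8] = [-1, 1]

z = [-1, 1]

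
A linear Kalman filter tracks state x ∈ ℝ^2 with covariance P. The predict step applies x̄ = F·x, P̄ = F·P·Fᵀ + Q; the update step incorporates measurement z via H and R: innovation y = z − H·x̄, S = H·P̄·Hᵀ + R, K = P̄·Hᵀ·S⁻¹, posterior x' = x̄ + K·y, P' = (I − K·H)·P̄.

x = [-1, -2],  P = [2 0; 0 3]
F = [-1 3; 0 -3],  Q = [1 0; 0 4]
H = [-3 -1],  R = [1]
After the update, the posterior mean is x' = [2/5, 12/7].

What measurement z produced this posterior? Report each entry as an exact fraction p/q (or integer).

z = [-3]

x̄ = F·x = [-5, 6]
P̄ = F·P·Fᵀ + Q = [30 -27; -27 31]
S = H·P̄·Hᵀ + R = [140]
K = P̄·Hᵀ·S⁻¹ = [-9/20; 5/14]
x' − x̄ = [27/5, -30/7] = K·y
y = (KᵀK)⁻¹·Kᵀ·(x' − x̄) = [-12]
z = y + H·x̄ = [-12] + [9] = [-3]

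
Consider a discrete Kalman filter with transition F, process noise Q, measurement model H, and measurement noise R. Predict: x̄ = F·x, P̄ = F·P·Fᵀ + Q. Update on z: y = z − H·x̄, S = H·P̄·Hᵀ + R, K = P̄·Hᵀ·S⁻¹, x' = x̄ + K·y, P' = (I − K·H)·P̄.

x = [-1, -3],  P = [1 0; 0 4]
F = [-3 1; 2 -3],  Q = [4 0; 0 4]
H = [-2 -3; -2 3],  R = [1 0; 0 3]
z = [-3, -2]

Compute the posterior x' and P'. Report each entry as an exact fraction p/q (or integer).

x' = [79424/62483, 11117/62483]
P' = [15315/62483 -5142/62483; -5142/62483 6916/62483]

x̄ = F·x = [0, 7]
P̄ = F·P·Fᵀ + Q = [17 -18; -18 44]
y = z − H·x̄ = [18, -23]
S = H·P̄·Hᵀ + R = [249 -328; -328 683]
K = P̄·Hᵀ·S⁻¹ = [-15204/62483 -15352/62483; -10464/62483 10344/62483]
x' = x̄ + K·y = [79424/62483, 11117/62483]
P' = (I − K·H)·P̄ = [15315/62483 -5142/62483; -5142/62483 6916/62483]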